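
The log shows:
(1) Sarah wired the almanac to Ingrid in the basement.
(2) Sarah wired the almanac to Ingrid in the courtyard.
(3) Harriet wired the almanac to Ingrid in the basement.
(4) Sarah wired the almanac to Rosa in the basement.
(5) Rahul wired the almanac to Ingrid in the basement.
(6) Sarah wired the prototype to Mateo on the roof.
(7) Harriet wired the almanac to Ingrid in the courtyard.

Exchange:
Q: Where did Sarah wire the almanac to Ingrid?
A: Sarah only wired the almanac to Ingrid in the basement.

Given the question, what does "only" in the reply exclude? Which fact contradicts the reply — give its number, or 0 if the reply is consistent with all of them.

Answering "Where did ...?" puts focus on the setting — here, "in the basement".
"Only" then excludes alternative settings while the background — agent = Sarah, thing = the almanac, recipient = Ingrid — is held fixed.
Fact (2) shares the background with a different setting (in the courtyard) — counterexample.
(Fact (4) would refute a reading with focus on the recipient — but that is not what the question asks.)

2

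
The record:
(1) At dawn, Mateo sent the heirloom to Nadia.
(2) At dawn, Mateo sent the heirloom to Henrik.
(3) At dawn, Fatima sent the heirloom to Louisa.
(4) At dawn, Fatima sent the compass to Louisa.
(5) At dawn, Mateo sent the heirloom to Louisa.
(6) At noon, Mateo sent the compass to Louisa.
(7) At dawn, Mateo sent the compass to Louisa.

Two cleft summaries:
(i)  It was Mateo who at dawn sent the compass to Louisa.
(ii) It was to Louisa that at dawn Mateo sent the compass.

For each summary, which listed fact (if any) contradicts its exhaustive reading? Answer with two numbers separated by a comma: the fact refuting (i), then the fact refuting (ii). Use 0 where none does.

Summary (i) focuses "Mateo" (the agent); background thing = the compass, recipient = Louisa, setting = at dawn. Fact (4) matches that background with agent = Fatima — refutes (i).
Summary (ii) focuses "Louisa" (the recipient); background agent = Mateo, thing = the compass, setting = at dawn. No fact matches that background with a different recipient, so 0.

4, 0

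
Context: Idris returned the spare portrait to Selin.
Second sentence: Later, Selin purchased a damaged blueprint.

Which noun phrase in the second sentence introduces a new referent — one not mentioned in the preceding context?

a damaged blueprint

"Selin" in the second sentence is given — already mentioned in the context.
"a damaged blueprint" has no antecedent in the context; it is discourse-new (the indefinite article also signals a new referent).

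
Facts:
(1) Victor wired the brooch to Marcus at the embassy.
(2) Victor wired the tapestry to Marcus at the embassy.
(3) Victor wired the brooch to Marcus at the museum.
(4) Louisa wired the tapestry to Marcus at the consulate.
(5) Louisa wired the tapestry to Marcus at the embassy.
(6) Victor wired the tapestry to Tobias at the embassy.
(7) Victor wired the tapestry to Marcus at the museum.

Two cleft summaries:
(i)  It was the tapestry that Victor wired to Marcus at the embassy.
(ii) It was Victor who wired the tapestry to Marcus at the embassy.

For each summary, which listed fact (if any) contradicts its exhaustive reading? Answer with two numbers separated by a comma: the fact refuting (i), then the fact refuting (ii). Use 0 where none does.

1, 5

Summary (i) focuses "the tapestry" (the thing); background agent = Victor, recipient = Marcus, setting = at the embassy. Fact (1) matches that background with thing = the brooch — refutes (i).
Summary (ii) focuses "Victor" (the agent); background thing = the tapestry, recipient = Marcus, setting = at the embassy. Fact (5) matches that background with agent = Louisa — refutes (ii).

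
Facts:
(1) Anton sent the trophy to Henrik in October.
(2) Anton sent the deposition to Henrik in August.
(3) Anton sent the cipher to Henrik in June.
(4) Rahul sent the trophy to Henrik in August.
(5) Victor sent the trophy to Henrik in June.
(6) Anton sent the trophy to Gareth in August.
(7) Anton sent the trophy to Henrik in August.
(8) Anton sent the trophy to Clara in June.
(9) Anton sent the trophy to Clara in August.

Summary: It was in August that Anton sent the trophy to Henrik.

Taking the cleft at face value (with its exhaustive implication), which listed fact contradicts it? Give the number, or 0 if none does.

The cleft puts "in August" in focus and presupposes the open proposition with agent = Anton, thing = the trophy, recipient = Henrik.
Exhaustivity: in August is the only setting satisfying that background.
But fact (1) also has agent = Anton, thing = the trophy, recipient = Henrik, with setting = in October — so the exhaustive reading fails.

1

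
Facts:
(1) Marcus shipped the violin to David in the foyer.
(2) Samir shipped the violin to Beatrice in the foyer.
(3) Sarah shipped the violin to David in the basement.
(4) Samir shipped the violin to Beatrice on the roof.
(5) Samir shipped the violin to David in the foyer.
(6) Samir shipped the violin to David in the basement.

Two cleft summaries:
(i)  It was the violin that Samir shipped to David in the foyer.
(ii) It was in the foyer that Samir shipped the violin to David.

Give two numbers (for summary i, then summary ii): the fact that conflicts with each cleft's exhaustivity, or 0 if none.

(i): focus "the violin". No fact shares same agent, recipient, setting (Samir / David / in the foyer) with a different thing. 0.
(ii): focus "in the foyer". Looking for same agent, thing, recipient (Samir / the violin / David) with some other setting — fact (6) has in the basement there. Refuted.

0, 6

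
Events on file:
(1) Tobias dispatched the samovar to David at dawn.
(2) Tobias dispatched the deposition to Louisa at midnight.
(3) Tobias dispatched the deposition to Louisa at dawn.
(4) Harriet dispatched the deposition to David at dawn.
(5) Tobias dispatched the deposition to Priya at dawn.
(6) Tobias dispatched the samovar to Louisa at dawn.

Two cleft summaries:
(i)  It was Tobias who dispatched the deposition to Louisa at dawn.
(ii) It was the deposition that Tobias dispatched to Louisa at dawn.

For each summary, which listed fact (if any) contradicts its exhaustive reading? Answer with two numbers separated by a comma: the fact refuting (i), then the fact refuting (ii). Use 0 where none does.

0, 6

(i): focus "Tobias". No fact shares the deposition as thing and Louisa as recipient and at dawn as setting with a different agent. 0.
(ii): focus "the deposition". Looking for Tobias as agent and Louisa as recipient and at dawn as setting with some other thing — fact (6) has the samovar there. Refuted.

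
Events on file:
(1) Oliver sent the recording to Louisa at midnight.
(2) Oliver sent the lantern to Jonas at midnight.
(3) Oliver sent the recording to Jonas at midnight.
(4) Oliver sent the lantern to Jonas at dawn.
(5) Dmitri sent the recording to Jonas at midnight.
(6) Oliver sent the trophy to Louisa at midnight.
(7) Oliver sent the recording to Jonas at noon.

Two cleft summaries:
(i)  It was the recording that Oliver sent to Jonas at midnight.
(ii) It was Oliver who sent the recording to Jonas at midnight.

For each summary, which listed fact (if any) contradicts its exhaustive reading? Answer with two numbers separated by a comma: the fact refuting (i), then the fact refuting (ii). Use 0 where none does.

Summary (i) focuses "the recording" (the thing); background agent = Oliver, recipient = Jonas, setting = at midnight. Fact (2) matches that background with thing = the lantern — refutes (i).
Summary (ii) focuses "Oliver" (the agent); background thing = the recording, recipient = Jonas, setting = at midnight. Fact (5) matches that background with agent = Dmitri — refutes (ii).

2, 5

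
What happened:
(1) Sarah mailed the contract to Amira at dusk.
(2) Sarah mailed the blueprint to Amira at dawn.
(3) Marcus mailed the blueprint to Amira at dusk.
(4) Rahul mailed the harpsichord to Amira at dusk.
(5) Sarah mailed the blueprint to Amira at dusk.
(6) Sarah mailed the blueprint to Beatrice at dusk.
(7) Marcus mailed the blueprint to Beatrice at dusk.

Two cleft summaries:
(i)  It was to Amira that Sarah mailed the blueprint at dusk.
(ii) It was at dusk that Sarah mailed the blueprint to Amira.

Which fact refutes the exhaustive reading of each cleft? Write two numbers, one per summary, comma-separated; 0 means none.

Summary (i) focuses "Amira" (the recipient); background same agent, thing, setting (Sarah / the blueprint / at dusk). Fact (6) matches that background with recipient = Beatrice — refutes (i).
Summary (ii) focuses "at dusk" (the setting); background same agent, thing, recipient (Sarah / the blueprint / Amira). Fact (2) matches that background with setting = at dawn — refutes (ii).

6, 2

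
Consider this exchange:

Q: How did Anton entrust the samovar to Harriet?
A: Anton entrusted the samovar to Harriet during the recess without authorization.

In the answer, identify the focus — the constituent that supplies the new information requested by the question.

without authorization

The wh-word "how" asks about the manner.
In the answer, "Anton", "the samovar" and "to Harriet" are given — repeated from the question.
"during the recess" is also new, but it specifies the time, which is not what the question asks about — so it is not the focus.
The constituent filling the manner gap is "without authorization"; that is the focus.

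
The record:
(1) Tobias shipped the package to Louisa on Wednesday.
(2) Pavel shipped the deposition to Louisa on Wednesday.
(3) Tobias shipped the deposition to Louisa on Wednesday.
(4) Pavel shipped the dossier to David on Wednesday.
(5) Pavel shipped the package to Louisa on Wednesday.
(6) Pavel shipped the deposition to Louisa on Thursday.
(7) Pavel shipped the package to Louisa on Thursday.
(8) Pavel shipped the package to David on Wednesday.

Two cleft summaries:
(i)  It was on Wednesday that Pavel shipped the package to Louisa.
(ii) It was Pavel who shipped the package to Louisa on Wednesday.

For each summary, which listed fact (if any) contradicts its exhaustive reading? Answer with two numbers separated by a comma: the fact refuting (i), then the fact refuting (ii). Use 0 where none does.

7, 1

Summary (i) focuses "on Wednesday" (the setting); background Pavel as agent and the package as thing and Louisa as recipient. Fact (7) matches that background with setting = on Thursday — refutes (i).
Summary (ii) focuses "Pavel" (the agent); background the package as thing and Louisa as recipient and on Wednesday as setting. Fact (1) matches that background with agent = Tobias — refutes (ii).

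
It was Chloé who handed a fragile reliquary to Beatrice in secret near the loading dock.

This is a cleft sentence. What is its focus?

Chloé

In an it-cleft "It was X that/who ...", the clefted constituent X is the focus; the that/who-clause expresses the presupposed open proposition.
Here the focus is "Chloé". The backgrounded (presupposed) material includes "a fragile reliquary", "to Beatrice", "near the loading dock" and "in secret".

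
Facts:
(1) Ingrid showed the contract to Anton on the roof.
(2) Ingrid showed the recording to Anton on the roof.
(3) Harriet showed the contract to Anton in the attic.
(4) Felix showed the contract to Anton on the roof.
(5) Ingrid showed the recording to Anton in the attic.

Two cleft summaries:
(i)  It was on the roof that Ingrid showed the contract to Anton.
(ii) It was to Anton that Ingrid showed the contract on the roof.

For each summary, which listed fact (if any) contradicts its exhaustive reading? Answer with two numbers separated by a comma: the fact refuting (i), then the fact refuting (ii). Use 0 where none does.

0, 0

Summary (i) focuses "on the roof" (the setting); background Ingrid as agent and the contract as thing and Anton as recipient. No fact matches that background with a different setting, so 0.
Summary (ii) focuses "Anton" (the recipient); background Ingrid as agent and the contract as thing and on the roof as setting. No fact matches that background with a different recipient, so 0.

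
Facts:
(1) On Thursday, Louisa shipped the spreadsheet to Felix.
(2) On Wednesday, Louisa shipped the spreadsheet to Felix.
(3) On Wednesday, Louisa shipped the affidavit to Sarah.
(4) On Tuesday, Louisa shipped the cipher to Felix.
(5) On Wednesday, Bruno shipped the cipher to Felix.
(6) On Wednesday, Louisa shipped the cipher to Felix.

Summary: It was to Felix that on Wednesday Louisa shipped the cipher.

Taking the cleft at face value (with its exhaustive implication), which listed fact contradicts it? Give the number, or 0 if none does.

0

Focus of the cleft: "Felix" (the recipient). Presupposed background: same agent, thing, setting (Louisa / the cipher / on Wednesday).
The exhaustive reading says no other recipient fits that background.
Every other fact differs from the presupposition on some backgrounded slot, so none challenges the exhaustivity.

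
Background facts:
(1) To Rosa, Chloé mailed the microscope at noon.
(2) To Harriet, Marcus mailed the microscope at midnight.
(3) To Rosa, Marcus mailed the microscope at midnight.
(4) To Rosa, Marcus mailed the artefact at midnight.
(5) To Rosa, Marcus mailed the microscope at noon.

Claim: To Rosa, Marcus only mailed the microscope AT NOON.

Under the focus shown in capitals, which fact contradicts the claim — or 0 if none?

Focus (in capitals) is "at noon" — the setting. "Only" excludes alternative settings while holding fixed agent = Marcus, thing = the microscope, recipient = Rosa.
Fact (3) shares the background but differs in setting (at midnight) — a counterexample.

3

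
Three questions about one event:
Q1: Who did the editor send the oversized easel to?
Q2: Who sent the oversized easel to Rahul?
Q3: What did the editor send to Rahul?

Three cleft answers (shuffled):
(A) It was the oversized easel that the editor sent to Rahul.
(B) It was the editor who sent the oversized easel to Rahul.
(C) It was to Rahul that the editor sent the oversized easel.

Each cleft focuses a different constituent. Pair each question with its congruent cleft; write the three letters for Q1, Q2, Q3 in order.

CBA

Q1 asks about the recipient; cleft (C) focuses "to Rahul", which is the recipient — so Q1 → C.
Q2 asks about the subject (agent); cleft (B) focuses "the editor", which is the subject (agent) — so Q2 → B.
Q3 asks about the direct object; cleft (A) focuses "the oversized easel", which is the direct object — so Q3 → A.
Mapping: Q1→C, Q2→B, Q3→A.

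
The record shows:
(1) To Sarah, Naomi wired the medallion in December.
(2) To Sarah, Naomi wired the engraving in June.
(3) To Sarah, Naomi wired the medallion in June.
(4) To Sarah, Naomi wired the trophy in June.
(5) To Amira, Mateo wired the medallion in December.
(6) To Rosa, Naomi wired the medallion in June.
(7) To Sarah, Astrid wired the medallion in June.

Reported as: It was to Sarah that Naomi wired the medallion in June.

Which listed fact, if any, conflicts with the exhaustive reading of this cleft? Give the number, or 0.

6

The cleft puts "Sarah" in focus and presupposes the open proposition with agent = Naomi, thing = the medallion, setting = in June.
Exhaustivity: Sarah is the only recipient satisfying that background.
But fact (6) also has agent = Naomi, thing = the medallion, setting = in June, with recipient = Rosa — so the exhaustive reading fails.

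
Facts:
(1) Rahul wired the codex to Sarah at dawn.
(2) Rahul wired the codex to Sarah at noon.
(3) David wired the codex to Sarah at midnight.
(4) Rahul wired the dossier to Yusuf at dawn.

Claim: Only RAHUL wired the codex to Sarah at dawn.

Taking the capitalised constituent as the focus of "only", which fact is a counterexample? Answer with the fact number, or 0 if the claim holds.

0

Focus (in capitals) is "Rahul" — the agent. "Only" excludes alternative agents while holding fixed same thing, recipient, setting (the codex / Sarah / at dawn).
No fact matches same thing, recipient, setting (the codex / Sarah / at dawn) with a different agent — every other fact differs on at least one backgrounded slot. So no fact refutes it.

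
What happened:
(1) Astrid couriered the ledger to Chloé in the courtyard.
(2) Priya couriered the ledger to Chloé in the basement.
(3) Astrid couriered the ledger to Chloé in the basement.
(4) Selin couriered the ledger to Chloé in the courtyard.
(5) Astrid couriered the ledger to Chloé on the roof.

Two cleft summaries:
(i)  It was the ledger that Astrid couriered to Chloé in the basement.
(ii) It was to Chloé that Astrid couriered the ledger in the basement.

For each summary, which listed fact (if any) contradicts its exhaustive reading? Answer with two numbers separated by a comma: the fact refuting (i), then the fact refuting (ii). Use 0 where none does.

Summary (i) focuses "the ledger" (the thing); background agent = Astrid, recipient = Chloé, setting = in the basement. No fact matches that background with a different thing, so 0.
Summary (ii) focuses "Chloé" (the recipient); background agent = Astrid, thing = the ledger, setting = in the basement. No fact matches that background with a different recipient, so 0.

0, 0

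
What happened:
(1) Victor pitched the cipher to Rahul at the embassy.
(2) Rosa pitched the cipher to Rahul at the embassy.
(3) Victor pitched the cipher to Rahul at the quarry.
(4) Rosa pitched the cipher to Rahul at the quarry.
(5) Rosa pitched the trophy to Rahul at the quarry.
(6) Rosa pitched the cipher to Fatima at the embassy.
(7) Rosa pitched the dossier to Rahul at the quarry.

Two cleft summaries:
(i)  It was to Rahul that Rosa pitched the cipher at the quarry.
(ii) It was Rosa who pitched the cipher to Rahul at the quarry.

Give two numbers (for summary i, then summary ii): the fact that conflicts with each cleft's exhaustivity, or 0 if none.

0, 3

Summary (i) focuses "Rahul" (the recipient); background agent = Rosa, thing = the cipher, setting = at the quarry. No fact matches that background with a different recipient, so 0.
Summary (ii) focuses "Rosa" (the agent); background thing = the cipher, recipient = Rahul, setting = at the quarry. Fact (3) matches that background with agent = Victor — refutes (ii).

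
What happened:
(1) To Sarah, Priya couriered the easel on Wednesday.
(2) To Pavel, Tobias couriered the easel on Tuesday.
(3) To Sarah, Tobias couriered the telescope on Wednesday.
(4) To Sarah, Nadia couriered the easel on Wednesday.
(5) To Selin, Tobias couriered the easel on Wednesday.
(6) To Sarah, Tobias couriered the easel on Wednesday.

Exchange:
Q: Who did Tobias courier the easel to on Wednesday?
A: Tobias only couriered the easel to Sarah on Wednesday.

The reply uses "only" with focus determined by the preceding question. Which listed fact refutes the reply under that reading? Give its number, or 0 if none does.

The question "Who did ... to ...?" targets the recipient, so in the reply the focus falls on "Sarah".
"Only" then excludes alternative recipients while the background — Tobias as agent and the easel as thing and on Wednesday as setting — is held fixed.
Fact (5) shares the background with a different recipient (Selin) — counterexample.
(Fact (3) would refute a reading with focus on the thing — but that is not what the question asks.)

5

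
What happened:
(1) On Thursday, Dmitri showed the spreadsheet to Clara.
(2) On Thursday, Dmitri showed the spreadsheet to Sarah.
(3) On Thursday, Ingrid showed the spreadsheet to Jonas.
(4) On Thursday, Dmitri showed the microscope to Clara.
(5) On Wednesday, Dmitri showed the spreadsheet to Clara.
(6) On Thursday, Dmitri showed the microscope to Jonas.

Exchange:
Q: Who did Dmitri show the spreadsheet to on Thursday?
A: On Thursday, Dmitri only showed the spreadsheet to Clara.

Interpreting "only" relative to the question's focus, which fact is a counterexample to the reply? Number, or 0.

2

The question "Who did ... to ...?" targets the recipient, so in the reply the focus falls on "Clara".
"Only" then excludes alternative recipients while the background — same agent, thing, setting (Dmitri / the spreadsheet / on Thursday) — is held fixed.
Fact (2) shares the background with a different recipient (Sarah) — counterexample.
(Fact (4) would refute a reading with focus on the thing — but that is not what the question asks.)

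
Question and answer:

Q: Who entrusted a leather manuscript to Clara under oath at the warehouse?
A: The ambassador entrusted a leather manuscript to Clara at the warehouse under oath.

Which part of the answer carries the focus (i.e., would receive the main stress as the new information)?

the ambassador

The wh-word "who" asks about the subject (agent).
In the answer, "a leather manuscript", "to Clara", "under oath" and "at the warehouse" are given — repeated from the question.
The constituent filling the subject (agent) gap is "the ambassador"; that is the focus and would carry nuclear stress.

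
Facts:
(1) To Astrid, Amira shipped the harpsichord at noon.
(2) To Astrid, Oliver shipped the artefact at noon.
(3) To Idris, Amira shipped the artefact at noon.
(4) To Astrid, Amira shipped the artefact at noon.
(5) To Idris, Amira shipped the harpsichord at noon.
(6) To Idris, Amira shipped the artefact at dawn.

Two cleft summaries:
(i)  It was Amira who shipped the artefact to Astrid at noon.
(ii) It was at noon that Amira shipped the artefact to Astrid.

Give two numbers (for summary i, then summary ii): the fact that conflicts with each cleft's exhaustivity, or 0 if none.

Summary (i) focuses "Amira" (the agent); background same thing, recipient, setting (the artefact / Astrid / at noon). Fact (2) matches that background with agent = Oliver — refutes (i).
Summary (ii) focuses "at noon" (the setting); background same agent, thing, recipient (Amira / the artefact / Astrid). No fact matches that background with a different setting, so 0.

2, 0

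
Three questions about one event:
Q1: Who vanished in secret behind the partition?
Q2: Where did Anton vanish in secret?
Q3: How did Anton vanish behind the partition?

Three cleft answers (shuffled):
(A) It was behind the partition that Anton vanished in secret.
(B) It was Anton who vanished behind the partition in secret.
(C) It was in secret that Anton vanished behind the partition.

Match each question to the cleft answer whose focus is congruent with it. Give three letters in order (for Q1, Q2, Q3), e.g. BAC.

BAC

Q1 asks about the subject (agent); cleft (B) focuses "Anton", which is the subject (agent) — so Q1 → B.
Q2 asks about the location; cleft (A) focuses "behind the partition", which is the location — so Q2 → A.
Q3 asks about the manner; cleft (C) focuses "in secret", which is the manner — so Q3 → C.
Mapping: Q1→B, Q2→A, Q3→C.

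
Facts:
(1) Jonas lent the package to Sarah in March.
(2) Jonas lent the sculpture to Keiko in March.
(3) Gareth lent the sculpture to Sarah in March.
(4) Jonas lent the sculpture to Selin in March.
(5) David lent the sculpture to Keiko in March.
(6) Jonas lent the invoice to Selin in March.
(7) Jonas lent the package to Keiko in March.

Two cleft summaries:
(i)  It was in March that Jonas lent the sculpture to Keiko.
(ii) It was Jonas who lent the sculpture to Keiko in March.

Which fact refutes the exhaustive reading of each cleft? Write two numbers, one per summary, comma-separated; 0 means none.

0, 5

Summary (i) focuses "in March" (the setting); background agent = Jonas, thing = the sculpture, recipient = Keiko. No fact matches that background with a different setting, so 0.
Summary (ii) focuses "Jonas" (the agent); background thing = the sculpture, recipient = Keiko, setting = in March. Fact (5) matches that background with agent = David — refutes (ii).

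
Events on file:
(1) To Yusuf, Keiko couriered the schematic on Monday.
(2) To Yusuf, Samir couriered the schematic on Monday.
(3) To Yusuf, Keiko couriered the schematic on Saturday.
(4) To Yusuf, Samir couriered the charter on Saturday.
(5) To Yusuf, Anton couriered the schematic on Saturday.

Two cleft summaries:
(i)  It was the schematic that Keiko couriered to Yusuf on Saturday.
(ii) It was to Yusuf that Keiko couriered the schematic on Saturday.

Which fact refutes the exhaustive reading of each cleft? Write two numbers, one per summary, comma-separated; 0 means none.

(i): focus "the schematic". No fact shares agent = Keiko, recipient = Yusuf, setting = on Saturday with a different thing. 0.
(ii): focus "Yusuf". No fact shares agent = Keiko, thing = the schematic, setting = on Saturday with a different recipient. 0.

0, 0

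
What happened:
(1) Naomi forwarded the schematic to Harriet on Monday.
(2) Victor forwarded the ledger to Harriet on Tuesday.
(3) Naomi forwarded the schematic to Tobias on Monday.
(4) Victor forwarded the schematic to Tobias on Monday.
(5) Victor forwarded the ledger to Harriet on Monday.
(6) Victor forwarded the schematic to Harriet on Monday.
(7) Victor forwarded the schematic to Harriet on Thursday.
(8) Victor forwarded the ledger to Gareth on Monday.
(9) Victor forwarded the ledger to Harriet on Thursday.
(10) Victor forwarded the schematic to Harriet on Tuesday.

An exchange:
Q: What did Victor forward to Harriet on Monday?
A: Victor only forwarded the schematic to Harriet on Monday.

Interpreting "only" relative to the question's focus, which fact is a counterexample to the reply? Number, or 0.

5

The question "What did ...?" targets the thing, so in the reply the focus falls on "the schematic".
So "only" ranges over things; the rest (Victor as agent and Harriet as recipient and on Monday as setting) is presupposed.
Fact (5) shares the background with a different thing (the ledger) — counterexample.
(Fact (4) would refute a reading with focus on the recipient — but that is not what the question asks.)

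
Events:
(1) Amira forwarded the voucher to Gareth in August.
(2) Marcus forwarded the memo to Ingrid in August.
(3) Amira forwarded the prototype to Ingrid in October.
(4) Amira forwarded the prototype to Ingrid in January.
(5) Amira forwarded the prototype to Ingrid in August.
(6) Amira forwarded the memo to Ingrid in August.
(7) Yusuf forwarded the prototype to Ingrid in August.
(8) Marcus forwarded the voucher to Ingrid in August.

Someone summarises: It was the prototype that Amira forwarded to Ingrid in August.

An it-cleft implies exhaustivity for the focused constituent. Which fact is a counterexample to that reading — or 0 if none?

6

Focus of the cleft: "the prototype" (the thing). Presupposed background: Amira as agent and Ingrid as recipient and in August as setting.
The exhaustive reading says no other thing fits that background.
But fact (6) also has Amira as agent and Ingrid as recipient and in August as setting, with thing = the memo — so the exhaustive reading fails.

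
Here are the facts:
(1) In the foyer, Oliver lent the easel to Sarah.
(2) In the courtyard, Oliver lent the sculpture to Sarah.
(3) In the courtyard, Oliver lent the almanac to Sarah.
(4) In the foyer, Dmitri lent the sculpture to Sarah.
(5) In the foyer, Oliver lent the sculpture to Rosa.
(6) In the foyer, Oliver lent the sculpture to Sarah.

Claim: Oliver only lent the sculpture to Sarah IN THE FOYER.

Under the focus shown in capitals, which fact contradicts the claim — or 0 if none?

Focus (in capitals) is "in the foyer" — the setting. "Only" excludes alternative settings while holding fixed Oliver as agent and the sculpture as thing and Sarah as recipient.
Fact (2) shares the background but differs in setting (in the courtyard) — a counterexample.

2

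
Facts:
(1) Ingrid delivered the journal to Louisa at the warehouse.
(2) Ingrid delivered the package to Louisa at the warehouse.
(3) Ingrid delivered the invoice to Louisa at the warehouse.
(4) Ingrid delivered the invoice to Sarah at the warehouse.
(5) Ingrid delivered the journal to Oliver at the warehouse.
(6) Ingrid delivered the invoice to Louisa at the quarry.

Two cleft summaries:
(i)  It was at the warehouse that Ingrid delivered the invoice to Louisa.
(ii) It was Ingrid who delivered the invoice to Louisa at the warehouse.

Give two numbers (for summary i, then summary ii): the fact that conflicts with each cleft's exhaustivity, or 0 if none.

Summary (i) focuses "at the warehouse" (the setting); background agent = Ingrid, thing = the invoice, recipient = Louisa. Fact (6) matches that background with setting = at the quarry — refutes (i).
Summary (ii) focuses "Ingrid" (the agent); background thing = the invoice, recipient = Louisa, setting = at the warehouse. No fact matches that background with a different agent, so 0.

6, 0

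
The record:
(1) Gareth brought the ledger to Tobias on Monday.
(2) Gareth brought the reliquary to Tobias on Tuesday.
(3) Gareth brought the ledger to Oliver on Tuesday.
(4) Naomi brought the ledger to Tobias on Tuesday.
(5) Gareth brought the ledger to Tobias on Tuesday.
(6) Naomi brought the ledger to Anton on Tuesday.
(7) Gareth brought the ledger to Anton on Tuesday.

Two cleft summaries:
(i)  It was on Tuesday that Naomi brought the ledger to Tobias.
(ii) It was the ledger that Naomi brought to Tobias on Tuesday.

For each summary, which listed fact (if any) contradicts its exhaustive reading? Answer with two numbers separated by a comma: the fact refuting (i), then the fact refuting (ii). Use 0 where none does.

0, 0

Summary (i) focuses "on Tuesday" (the setting); background agent = Naomi, thing = the ledger, recipient = Tobias. No fact matches that background with a different setting, so 0.
Summary (ii) focuses "the ledger" (the thing); background agent = Naomi, recipient = Tobias, setting = on Tuesday. No fact matches that background with a different thing, so 0.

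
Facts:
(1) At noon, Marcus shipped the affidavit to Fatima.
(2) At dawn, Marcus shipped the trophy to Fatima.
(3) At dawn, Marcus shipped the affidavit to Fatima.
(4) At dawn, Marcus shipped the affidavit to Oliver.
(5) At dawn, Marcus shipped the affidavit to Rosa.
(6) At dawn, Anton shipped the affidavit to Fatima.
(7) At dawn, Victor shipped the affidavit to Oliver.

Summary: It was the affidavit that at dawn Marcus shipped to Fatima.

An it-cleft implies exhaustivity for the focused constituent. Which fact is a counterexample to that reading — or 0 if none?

2

Focus of the cleft: "the affidavit" (the thing). Presupposed background: same agent, recipient, setting (Marcus / Fatima / at dawn).
Exhaustivity: the affidavit is the only thing satisfying that background.
Fact (2) shares the background but with thing = the trophy; exhaustivity is violated.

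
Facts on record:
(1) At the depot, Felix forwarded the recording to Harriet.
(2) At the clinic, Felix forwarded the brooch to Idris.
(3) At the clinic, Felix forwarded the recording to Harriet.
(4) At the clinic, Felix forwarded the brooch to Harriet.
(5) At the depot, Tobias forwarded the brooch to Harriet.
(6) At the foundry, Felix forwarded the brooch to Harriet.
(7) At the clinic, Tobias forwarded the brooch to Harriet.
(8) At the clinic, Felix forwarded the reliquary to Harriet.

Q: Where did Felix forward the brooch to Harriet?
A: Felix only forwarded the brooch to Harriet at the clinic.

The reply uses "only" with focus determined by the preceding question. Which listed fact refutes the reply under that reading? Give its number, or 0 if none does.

The question "Where did ...?" targets the setting, so in the reply the focus falls on "at the clinic".
"Only" then excludes alternative settings while the background — agent = Felix, thing = the brooch, recipient = Harriet — is held fixed.
Fact (6) keeps agent = Felix, thing = the brooch, recipient = Harriet but has setting = at the foundry; that refutes the reply.
(Fact (3) would refute a reading with focus on the thing — but that is not what the question asks.)

6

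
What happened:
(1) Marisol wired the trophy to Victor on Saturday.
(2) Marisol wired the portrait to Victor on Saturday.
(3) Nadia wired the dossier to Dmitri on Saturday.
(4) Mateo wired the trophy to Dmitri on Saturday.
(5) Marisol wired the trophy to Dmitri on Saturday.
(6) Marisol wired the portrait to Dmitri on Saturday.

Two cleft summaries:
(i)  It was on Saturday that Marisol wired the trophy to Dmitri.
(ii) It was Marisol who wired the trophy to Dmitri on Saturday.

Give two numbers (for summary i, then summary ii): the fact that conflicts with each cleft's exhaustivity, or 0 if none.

0, 4

Summary (i) focuses "on Saturday" (the setting); background agent = Marisol, thing = the trophy, recipient = Dmitri. No fact matches that background with a different setting, so 0.
Summary (ii) focuses "Marisol" (the agent); background thing = the trophy, recipient = Dmitri, setting = on Saturday. Fact (4) matches that background with agent = Mateo — refutes (ii).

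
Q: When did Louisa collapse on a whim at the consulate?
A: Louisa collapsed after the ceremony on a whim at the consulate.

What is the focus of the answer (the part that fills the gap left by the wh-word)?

after the ceremony

The wh-word "when" asks about the time.
In the answer, "Louisa", "at the consulate" and "on a whim" are given — repeated from the question.
The constituent filling the time gap is "after the ceremony"; that is the focus and would carry nuclear stress.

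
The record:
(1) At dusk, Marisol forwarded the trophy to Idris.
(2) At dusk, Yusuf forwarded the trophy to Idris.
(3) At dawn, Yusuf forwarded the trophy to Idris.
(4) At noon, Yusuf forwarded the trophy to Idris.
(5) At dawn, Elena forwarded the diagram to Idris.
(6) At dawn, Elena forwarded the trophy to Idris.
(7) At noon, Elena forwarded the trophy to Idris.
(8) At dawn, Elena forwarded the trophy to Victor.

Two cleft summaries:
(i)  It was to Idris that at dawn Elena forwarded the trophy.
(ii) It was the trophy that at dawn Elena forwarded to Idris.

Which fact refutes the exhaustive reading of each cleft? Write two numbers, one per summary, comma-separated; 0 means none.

(i): focus "Idris". Looking for agent = Elena, thing = the trophy, setting = at dawn with some other recipient — fact (8) has Victor there. Refuted.
(ii): focus "the trophy". Looking for agent = Elena, recipient = Idris, setting = at dawn with some other thing — fact (5) has the diagram there. Refuted.

8, 5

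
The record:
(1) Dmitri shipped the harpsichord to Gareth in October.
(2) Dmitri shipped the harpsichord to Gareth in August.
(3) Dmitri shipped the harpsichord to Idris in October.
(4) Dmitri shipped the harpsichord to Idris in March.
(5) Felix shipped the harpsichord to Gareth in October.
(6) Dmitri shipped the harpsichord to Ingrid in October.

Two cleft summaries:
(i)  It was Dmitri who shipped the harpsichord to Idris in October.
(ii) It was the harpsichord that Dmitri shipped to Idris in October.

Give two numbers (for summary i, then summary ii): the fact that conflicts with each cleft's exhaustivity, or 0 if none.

0, 0

(i): focus "Dmitri". No fact shares same thing, recipient, setting (the harpsichord / Idris / in October) with a different agent. 0.
(ii): focus "the harpsichord". No fact shares same agent, recipient, setting (Dmitri / Idris / in October) with a different thing. 0.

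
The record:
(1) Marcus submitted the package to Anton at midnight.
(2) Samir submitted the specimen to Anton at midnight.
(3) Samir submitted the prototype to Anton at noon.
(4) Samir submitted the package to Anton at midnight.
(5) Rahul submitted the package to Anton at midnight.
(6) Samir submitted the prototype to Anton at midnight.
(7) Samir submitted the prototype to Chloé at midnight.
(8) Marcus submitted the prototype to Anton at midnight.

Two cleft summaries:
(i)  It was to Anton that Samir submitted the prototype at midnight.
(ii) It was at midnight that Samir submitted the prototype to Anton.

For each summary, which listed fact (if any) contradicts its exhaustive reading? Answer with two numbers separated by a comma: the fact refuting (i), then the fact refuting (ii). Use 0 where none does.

7, 3

(i): focus "Anton". Looking for agent = Samir, thing = the prototype, setting = at midnight with some other recipient — fact (7) has Chloé there. Refuted.
(ii): focus "at midnight". Looking for agent = Samir, thing = the prototype, recipient = Anton with some other setting — fact (3) has at noon there. Refuted.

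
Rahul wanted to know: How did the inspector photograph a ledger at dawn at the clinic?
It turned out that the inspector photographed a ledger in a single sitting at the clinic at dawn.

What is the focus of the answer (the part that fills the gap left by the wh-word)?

in a single sitting

The wh-word "how" asks about the manner.
In the answer, "the inspector", "a ledger", "at dawn" and "at the clinic" are given — repeated from the question.
The constituent filling the manner gap is "in a single sitting"; that is the focus and would carry nuclear stress.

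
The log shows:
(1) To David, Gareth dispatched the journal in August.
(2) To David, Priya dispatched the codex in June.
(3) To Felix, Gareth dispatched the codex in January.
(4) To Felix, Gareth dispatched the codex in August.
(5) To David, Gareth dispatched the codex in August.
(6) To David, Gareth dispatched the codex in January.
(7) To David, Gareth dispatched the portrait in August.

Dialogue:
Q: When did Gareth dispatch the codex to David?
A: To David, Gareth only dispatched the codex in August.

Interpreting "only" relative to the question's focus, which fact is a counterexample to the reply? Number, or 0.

Answering "When did ...?" puts focus on the setting — here, "in August".
"Only" then excludes alternative settings while the background — Gareth as agent and the codex as thing and David as recipient — is held fixed.
Fact (6) keeps Gareth as agent and the codex as thing and David as recipient but has setting = in January; that refutes the reply.
(Fact (4) would refute a reading with focus on the recipient — but that is not what the question asks.)

6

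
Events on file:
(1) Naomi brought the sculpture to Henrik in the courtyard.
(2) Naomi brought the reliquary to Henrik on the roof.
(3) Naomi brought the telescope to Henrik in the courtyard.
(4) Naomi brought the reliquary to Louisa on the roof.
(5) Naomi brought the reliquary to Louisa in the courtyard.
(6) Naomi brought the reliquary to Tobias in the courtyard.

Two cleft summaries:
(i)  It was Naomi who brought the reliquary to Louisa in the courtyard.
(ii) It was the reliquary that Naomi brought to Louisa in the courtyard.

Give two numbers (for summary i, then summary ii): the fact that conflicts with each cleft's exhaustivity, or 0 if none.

(i): focus "Naomi". No fact shares thing = the reliquary, recipient = Louisa, setting = in the courtyard with a different agent. 0.
(ii): focus "the reliquary". No fact shares agent = Naomi, recipient = Louisa, setting = in the courtyard with a different thing. 0.

0, 0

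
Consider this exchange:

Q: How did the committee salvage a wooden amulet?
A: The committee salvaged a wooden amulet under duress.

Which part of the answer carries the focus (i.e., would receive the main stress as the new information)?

The wh-word "how" asks about the manner.
In the answer, "the committee" and "a wooden amulet" are given — repeated from the question.
The constituent filling the manner gap is "under duress"; that is the focus and would carry nuclear stress.

under duress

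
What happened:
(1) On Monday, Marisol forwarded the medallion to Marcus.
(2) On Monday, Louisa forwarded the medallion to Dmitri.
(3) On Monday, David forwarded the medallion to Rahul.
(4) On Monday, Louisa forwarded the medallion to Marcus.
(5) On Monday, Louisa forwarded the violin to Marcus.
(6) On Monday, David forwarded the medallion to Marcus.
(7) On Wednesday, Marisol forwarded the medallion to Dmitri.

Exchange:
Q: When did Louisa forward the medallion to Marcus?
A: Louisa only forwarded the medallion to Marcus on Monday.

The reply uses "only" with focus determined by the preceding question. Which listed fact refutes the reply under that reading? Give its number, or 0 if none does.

0

The question "When did ...?" targets the setting, so in the reply the focus falls on "on Monday".
So "only" ranges over settings; the rest (Louisa as agent and the medallion as thing and Marcus as recipient) is presupposed.
No listed fact shares that background with another setting. Nothing contradicts the reply.
(Fact (2) would refute a reading with focus on the recipient — but that is not what the question asks.)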